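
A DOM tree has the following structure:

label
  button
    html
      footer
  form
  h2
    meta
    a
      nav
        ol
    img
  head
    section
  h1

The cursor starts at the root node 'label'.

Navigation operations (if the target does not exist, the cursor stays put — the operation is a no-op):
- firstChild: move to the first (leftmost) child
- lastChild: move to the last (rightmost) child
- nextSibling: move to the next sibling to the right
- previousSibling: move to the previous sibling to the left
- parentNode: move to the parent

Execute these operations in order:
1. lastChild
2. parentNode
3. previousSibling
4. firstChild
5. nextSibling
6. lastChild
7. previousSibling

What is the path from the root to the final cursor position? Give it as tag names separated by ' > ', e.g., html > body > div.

After 1 (lastChild): h1
After 2 (parentNode): label
After 3 (previousSibling): label (no-op, stayed)
After 4 (firstChild): button
After 5 (nextSibling): form
After 6 (lastChild): form (no-op, stayed)
After 7 (previousSibling): button

Answer: label > button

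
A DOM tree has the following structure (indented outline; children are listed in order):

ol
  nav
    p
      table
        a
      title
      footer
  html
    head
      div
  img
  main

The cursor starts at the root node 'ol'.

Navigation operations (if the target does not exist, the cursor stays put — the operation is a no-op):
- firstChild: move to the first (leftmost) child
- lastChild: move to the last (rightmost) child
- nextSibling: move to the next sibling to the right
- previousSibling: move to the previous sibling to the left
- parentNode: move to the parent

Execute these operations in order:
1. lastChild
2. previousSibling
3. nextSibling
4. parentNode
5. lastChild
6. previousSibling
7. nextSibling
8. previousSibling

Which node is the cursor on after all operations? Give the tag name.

Answer: img

Derivation:
After 1 (lastChild): main
After 2 (previousSibling): img
After 3 (nextSibling): main
After 4 (parentNode): ol
After 5 (lastChild): main
After 6 (previousSibling): img
After 7 (nextSibling): main
After 8 (previousSibling): img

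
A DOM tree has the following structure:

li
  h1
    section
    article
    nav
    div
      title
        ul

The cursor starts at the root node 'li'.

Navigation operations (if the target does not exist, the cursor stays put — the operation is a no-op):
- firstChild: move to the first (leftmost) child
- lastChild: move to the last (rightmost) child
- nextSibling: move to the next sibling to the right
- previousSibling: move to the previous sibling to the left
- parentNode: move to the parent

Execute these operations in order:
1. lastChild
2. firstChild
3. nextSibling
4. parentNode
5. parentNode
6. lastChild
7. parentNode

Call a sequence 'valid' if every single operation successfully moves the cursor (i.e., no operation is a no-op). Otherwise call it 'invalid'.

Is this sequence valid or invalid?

Answer: valid

Derivation:
After 1 (lastChild): h1
After 2 (firstChild): section
After 3 (nextSibling): article
After 4 (parentNode): h1
After 5 (parentNode): li
After 6 (lastChild): h1
After 7 (parentNode): li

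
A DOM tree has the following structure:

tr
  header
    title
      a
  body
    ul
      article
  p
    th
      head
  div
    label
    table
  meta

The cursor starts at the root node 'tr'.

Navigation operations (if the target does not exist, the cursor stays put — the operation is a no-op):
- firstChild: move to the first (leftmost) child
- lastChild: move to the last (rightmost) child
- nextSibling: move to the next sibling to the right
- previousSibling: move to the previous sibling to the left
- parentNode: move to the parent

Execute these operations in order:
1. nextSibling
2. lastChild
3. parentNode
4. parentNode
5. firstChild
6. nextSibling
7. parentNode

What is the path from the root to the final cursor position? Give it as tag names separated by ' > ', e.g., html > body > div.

Answer: tr

Derivation:
After 1 (nextSibling): tr (no-op, stayed)
After 2 (lastChild): meta
After 3 (parentNode): tr
After 4 (parentNode): tr (no-op, stayed)
After 5 (firstChild): header
After 6 (nextSibling): body
After 7 (parentNode): tr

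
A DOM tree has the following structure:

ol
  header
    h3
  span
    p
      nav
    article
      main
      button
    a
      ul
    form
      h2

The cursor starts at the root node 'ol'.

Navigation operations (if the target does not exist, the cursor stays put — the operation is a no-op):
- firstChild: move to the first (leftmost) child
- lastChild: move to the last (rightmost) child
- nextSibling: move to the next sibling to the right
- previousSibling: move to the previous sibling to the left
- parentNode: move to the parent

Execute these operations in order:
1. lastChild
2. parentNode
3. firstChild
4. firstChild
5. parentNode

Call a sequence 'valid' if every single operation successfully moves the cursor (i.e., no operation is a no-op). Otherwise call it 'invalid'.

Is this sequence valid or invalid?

Answer: valid

Derivation:
After 1 (lastChild): span
After 2 (parentNode): ol
After 3 (firstChild): header
After 4 (firstChild): h3
After 5 (parentNode): header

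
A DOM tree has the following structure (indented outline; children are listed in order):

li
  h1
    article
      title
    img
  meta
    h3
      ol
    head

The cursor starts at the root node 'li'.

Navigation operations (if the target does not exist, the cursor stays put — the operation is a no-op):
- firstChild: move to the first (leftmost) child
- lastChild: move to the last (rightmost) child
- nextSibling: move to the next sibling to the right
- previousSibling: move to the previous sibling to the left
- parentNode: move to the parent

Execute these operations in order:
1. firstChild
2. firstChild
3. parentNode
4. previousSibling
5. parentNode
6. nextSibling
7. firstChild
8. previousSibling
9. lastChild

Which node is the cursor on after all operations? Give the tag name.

Answer: img

Derivation:
After 1 (firstChild): h1
After 2 (firstChild): article
After 3 (parentNode): h1
After 4 (previousSibling): h1 (no-op, stayed)
After 5 (parentNode): li
After 6 (nextSibling): li (no-op, stayed)
After 7 (firstChild): h1
After 8 (previousSibling): h1 (no-op, stayed)
After 9 (lastChild): img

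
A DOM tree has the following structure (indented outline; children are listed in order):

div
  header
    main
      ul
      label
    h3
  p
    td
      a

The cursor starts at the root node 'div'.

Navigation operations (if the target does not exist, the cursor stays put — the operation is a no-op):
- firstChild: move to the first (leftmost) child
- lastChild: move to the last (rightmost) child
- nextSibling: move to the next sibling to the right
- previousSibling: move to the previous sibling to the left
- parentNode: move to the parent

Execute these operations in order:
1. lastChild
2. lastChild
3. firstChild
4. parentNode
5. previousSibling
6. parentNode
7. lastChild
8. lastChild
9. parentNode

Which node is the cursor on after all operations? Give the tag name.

Answer: td

Derivation:
After 1 (lastChild): p
After 2 (lastChild): td
After 3 (firstChild): a
After 4 (parentNode): td
After 5 (previousSibling): td (no-op, stayed)
After 6 (parentNode): p
After 7 (lastChild): td
After 8 (lastChild): a
After 9 (parentNode): td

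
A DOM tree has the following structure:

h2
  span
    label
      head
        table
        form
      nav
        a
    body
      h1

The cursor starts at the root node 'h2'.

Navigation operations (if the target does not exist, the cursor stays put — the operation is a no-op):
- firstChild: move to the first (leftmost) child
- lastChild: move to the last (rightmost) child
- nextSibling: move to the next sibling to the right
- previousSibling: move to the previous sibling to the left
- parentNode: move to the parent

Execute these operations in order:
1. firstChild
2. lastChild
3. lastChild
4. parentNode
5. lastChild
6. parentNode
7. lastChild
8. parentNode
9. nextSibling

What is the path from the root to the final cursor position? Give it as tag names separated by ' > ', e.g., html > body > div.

After 1 (firstChild): span
After 2 (lastChild): body
After 3 (lastChild): h1
After 4 (parentNode): body
After 5 (lastChild): h1
After 6 (parentNode): body
After 7 (lastChild): h1
After 8 (parentNode): body
After 9 (nextSibling): body (no-op, stayed)

Answer: h2 > span > body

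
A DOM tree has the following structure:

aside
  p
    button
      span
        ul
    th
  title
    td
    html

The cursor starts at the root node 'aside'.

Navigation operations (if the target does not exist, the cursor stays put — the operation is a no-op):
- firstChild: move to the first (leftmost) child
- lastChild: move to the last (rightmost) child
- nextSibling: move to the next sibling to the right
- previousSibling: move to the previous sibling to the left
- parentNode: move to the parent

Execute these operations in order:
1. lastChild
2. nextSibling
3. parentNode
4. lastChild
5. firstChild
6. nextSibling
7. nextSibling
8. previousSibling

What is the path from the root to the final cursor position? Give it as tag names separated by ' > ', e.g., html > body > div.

After 1 (lastChild): title
After 2 (nextSibling): title (no-op, stayed)
After 3 (parentNode): aside
After 4 (lastChild): title
After 5 (firstChild): td
After 6 (nextSibling): html
After 7 (nextSibling): html (no-op, stayed)
After 8 (previousSibling): td

Answer: aside > title > td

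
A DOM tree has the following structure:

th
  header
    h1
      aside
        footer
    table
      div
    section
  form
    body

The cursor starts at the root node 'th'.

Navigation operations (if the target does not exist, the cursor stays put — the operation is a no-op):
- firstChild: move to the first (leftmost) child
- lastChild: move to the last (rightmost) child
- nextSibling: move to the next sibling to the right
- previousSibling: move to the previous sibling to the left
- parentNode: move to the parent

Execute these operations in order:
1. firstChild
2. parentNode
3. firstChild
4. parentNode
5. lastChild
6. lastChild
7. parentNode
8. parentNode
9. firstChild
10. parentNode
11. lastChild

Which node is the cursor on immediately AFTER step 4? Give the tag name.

After 1 (firstChild): header
After 2 (parentNode): th
After 3 (firstChild): header
After 4 (parentNode): th

Answer: th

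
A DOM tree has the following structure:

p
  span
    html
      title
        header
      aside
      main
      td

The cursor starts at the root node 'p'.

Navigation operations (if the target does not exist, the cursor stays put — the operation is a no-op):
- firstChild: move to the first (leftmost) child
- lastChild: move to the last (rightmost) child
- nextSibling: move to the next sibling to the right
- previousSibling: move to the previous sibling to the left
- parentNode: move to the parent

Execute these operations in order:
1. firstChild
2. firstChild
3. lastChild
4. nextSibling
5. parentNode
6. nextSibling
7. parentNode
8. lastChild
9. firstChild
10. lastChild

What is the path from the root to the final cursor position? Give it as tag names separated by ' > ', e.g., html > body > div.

Answer: p > span > html > title > header

Derivation:
After 1 (firstChild): span
After 2 (firstChild): html
After 3 (lastChild): td
After 4 (nextSibling): td (no-op, stayed)
After 5 (parentNode): html
After 6 (nextSibling): html (no-op, stayed)
After 7 (parentNode): span
After 8 (lastChild): html
After 9 (firstChild): title
After 10 (lastChild): header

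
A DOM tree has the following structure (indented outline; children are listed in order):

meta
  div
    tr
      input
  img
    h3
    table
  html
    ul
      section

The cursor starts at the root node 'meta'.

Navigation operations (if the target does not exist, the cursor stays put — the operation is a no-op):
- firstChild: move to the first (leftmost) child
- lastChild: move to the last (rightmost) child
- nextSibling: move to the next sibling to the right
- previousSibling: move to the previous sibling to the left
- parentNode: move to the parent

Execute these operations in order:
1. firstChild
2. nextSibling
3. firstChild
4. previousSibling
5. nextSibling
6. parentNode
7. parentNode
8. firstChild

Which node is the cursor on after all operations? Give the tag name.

After 1 (firstChild): div
After 2 (nextSibling): img
After 3 (firstChild): h3
After 4 (previousSibling): h3 (no-op, stayed)
After 5 (nextSibling): table
After 6 (parentNode): img
After 7 (parentNode): meta
After 8 (firstChild): div

Answer: div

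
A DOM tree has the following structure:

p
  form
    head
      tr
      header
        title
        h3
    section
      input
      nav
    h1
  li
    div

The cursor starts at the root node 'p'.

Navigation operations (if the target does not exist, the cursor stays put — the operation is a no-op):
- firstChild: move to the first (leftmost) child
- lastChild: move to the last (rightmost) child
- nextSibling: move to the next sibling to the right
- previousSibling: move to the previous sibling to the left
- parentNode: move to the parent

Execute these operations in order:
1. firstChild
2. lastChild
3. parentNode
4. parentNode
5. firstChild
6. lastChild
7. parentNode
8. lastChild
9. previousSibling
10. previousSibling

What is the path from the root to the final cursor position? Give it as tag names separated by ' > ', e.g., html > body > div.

Answer: p > form > head

Derivation:
After 1 (firstChild): form
After 2 (lastChild): h1
After 3 (parentNode): form
After 4 (parentNode): p
After 5 (firstChild): form
After 6 (lastChild): h1
After 7 (parentNode): form
After 8 (lastChild): h1
After 9 (previousSibling): section
After 10 (previousSibling): head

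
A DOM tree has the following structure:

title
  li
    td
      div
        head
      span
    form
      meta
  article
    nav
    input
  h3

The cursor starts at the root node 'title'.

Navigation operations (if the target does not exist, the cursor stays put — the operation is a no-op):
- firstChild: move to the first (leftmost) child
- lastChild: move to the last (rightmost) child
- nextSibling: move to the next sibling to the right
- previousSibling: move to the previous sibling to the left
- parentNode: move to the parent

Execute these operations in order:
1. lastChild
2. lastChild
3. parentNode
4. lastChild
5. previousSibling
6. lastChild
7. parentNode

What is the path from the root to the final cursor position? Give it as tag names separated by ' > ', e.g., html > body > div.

Answer: title > article

Derivation:
After 1 (lastChild): h3
After 2 (lastChild): h3 (no-op, stayed)
After 3 (parentNode): title
After 4 (lastChild): h3
After 5 (previousSibling): article
After 6 (lastChild): input
After 7 (parentNode): article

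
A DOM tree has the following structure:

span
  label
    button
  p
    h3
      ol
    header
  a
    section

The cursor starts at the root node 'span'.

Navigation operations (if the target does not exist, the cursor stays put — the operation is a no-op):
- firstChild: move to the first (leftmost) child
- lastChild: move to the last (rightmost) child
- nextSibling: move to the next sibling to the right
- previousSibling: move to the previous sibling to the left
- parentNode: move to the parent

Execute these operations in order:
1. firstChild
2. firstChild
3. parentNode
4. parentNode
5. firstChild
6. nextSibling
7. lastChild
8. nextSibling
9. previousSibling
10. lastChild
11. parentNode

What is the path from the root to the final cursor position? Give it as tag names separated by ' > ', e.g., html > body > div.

After 1 (firstChild): label
After 2 (firstChild): button
After 3 (parentNode): label
After 4 (parentNode): span
After 5 (firstChild): label
After 6 (nextSibling): p
After 7 (lastChild): header
After 8 (nextSibling): header (no-op, stayed)
After 9 (previousSibling): h3
After 10 (lastChild): ol
After 11 (parentNode): h3

Answer: span > p > h3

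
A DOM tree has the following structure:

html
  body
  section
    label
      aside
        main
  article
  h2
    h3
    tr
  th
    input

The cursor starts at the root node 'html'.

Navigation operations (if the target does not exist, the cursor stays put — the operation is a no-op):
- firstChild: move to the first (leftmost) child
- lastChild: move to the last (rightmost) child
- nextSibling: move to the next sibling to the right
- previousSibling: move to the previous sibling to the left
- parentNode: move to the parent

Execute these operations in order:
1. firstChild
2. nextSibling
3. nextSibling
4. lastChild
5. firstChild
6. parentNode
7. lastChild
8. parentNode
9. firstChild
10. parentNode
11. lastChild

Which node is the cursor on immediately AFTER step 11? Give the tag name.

After 1 (firstChild): body
After 2 (nextSibling): section
After 3 (nextSibling): article
After 4 (lastChild): article (no-op, stayed)
After 5 (firstChild): article (no-op, stayed)
After 6 (parentNode): html
After 7 (lastChild): th
After 8 (parentNode): html
After 9 (firstChild): body
After 10 (parentNode): html
After 11 (lastChild): th

Answer: th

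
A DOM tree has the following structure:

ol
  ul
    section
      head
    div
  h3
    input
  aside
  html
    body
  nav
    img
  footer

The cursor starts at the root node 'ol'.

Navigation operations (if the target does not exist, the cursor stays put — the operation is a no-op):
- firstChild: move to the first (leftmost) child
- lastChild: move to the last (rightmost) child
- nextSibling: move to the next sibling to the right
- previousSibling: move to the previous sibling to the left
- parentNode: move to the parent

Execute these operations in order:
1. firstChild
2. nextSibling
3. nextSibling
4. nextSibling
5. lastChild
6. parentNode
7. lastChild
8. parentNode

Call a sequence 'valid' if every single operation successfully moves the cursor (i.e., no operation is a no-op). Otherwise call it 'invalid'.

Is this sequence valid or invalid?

After 1 (firstChild): ul
After 2 (nextSibling): h3
After 3 (nextSibling): aside
After 4 (nextSibling): html
After 5 (lastChild): body
After 6 (parentNode): html
After 7 (lastChild): body
After 8 (parentNode): html

Answer: valid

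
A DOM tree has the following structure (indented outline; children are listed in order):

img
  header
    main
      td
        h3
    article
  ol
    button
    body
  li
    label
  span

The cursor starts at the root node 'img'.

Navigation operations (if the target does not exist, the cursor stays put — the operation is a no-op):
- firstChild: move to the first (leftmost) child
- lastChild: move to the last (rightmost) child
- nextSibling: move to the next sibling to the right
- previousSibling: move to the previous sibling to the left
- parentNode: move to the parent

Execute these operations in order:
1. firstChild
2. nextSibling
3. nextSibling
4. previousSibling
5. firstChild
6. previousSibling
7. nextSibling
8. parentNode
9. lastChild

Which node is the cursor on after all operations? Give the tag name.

After 1 (firstChild): header
After 2 (nextSibling): ol
After 3 (nextSibling): li
After 4 (previousSibling): ol
After 5 (firstChild): button
After 6 (previousSibling): button (no-op, stayed)
After 7 (nextSibling): body
After 8 (parentNode): ol
After 9 (lastChild): body

Answer: body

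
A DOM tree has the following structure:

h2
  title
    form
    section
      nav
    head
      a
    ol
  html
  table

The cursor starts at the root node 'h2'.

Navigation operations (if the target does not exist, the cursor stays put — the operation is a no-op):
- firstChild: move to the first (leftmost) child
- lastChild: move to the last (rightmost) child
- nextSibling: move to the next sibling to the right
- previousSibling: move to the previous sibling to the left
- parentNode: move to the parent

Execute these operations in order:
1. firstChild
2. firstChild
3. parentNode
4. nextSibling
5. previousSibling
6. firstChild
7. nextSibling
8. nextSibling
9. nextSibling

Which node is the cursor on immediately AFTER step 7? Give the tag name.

Answer: section

Derivation:
After 1 (firstChild): title
After 2 (firstChild): form
After 3 (parentNode): title
After 4 (nextSibling): html
After 5 (previousSibling): title
After 6 (firstChild): form
After 7 (nextSibling): section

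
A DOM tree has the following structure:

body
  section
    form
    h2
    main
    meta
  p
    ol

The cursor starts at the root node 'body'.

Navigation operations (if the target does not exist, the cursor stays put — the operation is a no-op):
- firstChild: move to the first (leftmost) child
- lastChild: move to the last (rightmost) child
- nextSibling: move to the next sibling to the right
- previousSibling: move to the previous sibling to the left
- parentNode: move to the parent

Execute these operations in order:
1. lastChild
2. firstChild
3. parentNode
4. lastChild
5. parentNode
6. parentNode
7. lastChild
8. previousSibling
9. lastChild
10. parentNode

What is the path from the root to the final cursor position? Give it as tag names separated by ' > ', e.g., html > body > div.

Answer: body > section

Derivation:
After 1 (lastChild): p
After 2 (firstChild): ol
After 3 (parentNode): p
After 4 (lastChild): ol
After 5 (parentNode): p
After 6 (parentNode): body
After 7 (lastChild): p
After 8 (previousSibling): section
After 9 (lastChild): meta
After 10 (parentNode): section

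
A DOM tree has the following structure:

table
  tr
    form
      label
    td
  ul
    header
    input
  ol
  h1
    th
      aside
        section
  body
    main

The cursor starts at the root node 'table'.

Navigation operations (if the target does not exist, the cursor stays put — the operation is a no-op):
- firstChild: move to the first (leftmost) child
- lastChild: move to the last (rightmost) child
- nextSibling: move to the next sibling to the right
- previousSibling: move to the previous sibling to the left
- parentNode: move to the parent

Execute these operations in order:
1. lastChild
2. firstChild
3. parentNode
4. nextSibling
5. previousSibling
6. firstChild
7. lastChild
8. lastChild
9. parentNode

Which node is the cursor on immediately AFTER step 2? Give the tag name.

Answer: main

Derivation:
After 1 (lastChild): body
After 2 (firstChild): main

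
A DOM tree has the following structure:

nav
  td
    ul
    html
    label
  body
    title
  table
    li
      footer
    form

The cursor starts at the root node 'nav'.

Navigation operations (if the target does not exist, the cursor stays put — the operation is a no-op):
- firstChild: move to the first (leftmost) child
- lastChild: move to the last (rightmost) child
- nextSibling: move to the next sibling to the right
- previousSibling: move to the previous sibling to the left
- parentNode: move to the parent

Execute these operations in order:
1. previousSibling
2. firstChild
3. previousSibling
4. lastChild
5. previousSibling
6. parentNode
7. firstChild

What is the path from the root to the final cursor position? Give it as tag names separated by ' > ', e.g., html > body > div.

Answer: nav > td > ul

Derivation:
After 1 (previousSibling): nav (no-op, stayed)
After 2 (firstChild): td
After 3 (previousSibling): td (no-op, stayed)
After 4 (lastChild): label
After 5 (previousSibling): html
After 6 (parentNode): td
After 7 (firstChild): ul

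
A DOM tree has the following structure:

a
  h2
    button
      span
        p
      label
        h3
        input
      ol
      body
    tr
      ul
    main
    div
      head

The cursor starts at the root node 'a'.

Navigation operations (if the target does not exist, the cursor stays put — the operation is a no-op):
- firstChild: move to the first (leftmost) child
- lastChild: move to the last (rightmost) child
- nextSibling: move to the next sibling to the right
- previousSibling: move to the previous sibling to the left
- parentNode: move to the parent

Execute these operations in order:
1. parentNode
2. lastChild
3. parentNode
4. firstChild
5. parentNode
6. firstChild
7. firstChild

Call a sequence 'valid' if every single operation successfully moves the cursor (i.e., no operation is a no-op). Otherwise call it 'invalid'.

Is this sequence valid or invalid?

Answer: invalid

Derivation:
After 1 (parentNode): a (no-op, stayed)
After 2 (lastChild): h2
After 3 (parentNode): a
After 4 (firstChild): h2
After 5 (parentNode): a
After 6 (firstChild): h2
After 7 (firstChild): button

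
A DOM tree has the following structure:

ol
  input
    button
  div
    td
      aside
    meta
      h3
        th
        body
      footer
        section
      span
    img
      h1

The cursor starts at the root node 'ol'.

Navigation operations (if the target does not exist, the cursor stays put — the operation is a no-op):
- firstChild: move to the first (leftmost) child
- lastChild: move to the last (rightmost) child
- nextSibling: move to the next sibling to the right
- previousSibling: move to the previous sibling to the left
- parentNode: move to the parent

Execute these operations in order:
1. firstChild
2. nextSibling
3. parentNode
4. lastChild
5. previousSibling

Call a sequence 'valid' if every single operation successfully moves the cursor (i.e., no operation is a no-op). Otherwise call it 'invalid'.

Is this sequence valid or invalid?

After 1 (firstChild): input
After 2 (nextSibling): div
After 3 (parentNode): ol
After 4 (lastChild): div
After 5 (previousSibling): input

Answer: valid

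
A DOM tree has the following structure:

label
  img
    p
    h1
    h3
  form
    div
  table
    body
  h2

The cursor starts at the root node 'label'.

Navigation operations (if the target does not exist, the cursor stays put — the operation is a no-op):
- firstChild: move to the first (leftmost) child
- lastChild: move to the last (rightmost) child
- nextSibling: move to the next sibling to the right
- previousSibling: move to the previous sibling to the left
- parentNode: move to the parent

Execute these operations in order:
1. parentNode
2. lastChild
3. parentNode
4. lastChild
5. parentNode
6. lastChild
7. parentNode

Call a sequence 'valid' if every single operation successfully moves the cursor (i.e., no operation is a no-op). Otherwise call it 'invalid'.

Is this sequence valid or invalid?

After 1 (parentNode): label (no-op, stayed)
After 2 (lastChild): h2
After 3 (parentNode): label
After 4 (lastChild): h2
After 5 (parentNode): label
After 6 (lastChild): h2
After 7 (parentNode): label

Answer: invalid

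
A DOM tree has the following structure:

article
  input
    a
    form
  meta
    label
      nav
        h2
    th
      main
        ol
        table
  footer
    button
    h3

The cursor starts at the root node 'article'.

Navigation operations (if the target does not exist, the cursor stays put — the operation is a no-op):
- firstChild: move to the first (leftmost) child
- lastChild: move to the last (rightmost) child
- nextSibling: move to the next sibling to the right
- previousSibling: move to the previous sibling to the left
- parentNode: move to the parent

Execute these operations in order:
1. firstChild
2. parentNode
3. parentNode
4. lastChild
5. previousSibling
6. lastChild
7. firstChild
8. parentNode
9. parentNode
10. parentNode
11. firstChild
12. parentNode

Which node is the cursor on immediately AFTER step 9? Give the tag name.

After 1 (firstChild): input
After 2 (parentNode): article
After 3 (parentNode): article (no-op, stayed)
After 4 (lastChild): footer
After 5 (previousSibling): meta
After 6 (lastChild): th
After 7 (firstChild): main
After 8 (parentNode): th
After 9 (parentNode): meta

Answer: meta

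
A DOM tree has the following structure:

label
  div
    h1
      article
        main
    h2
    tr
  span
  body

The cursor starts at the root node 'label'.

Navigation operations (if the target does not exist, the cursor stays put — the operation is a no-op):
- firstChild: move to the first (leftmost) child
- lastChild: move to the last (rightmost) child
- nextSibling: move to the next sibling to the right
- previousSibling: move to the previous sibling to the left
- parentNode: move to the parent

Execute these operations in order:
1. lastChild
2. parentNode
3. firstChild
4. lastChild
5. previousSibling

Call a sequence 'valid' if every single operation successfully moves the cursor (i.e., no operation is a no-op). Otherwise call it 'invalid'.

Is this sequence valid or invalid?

Answer: valid

Derivation:
After 1 (lastChild): body
After 2 (parentNode): label
After 3 (firstChild): div
After 4 (lastChild): tr
After 5 (previousSibling): h2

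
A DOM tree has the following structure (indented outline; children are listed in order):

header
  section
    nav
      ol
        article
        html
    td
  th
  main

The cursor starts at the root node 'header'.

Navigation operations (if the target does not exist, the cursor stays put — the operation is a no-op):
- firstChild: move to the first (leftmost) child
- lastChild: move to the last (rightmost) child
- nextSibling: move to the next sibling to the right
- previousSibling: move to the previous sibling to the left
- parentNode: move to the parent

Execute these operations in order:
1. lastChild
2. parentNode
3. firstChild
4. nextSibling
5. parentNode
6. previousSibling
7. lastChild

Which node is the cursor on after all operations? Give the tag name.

Answer: main

Derivation:
After 1 (lastChild): main
After 2 (parentNode): header
After 3 (firstChild): section
After 4 (nextSibling): th
After 5 (parentNode): header
After 6 (previousSibling): header (no-op, stayed)
After 7 (lastChild): main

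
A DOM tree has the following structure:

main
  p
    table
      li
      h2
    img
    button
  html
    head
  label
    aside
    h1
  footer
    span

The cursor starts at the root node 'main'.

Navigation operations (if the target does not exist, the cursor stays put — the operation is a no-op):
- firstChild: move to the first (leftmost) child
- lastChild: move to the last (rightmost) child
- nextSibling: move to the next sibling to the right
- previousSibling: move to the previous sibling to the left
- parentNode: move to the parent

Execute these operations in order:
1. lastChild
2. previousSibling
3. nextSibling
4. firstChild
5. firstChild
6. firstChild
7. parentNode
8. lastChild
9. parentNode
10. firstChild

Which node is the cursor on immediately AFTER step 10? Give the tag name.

Answer: span

Derivation:
After 1 (lastChild): footer
After 2 (previousSibling): label
After 3 (nextSibling): footer
After 4 (firstChild): span
After 5 (firstChild): span (no-op, stayed)
After 6 (firstChild): span (no-op, stayed)
After 7 (parentNode): footer
After 8 (lastChild): span
After 9 (parentNode): footer
After 10 (firstChild): span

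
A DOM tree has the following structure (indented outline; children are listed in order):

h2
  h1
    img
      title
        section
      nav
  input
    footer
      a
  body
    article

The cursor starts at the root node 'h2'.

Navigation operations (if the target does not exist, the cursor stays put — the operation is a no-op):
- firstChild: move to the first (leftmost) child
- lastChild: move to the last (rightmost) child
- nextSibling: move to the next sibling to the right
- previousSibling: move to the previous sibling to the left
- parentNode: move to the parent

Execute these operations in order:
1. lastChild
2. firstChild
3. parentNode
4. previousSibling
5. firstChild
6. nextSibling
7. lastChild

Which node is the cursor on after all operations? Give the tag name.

After 1 (lastChild): body
After 2 (firstChild): article
After 3 (parentNode): body
After 4 (previousSibling): input
After 5 (firstChild): footer
After 6 (nextSibling): footer (no-op, stayed)
After 7 (lastChild): a

Answer: a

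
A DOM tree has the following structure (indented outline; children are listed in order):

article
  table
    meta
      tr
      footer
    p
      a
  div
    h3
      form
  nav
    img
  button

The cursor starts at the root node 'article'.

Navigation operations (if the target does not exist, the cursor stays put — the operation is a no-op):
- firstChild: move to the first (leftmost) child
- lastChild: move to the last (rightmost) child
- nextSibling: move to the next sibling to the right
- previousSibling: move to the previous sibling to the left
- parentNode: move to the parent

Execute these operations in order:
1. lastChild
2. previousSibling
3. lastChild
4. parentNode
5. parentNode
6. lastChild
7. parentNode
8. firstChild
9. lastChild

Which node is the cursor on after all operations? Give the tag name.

Answer: p

Derivation:
After 1 (lastChild): button
After 2 (previousSibling): nav
After 3 (lastChild): img
After 4 (parentNode): nav
After 5 (parentNode): article
After 6 (lastChild): button
After 7 (parentNode): article
After 8 (firstChild): table
After 9 (lastChild): p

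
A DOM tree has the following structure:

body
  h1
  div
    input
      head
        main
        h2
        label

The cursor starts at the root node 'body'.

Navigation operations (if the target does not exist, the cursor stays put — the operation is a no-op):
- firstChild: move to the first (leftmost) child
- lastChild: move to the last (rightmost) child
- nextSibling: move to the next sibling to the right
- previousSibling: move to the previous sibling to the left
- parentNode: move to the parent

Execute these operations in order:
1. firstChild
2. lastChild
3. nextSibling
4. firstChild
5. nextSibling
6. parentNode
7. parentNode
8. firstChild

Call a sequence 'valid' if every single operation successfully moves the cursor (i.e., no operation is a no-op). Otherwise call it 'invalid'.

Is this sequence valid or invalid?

After 1 (firstChild): h1
After 2 (lastChild): h1 (no-op, stayed)
After 3 (nextSibling): div
After 4 (firstChild): input
After 5 (nextSibling): input (no-op, stayed)
After 6 (parentNode): div
After 7 (parentNode): body
After 8 (firstChild): h1

Answer: invalid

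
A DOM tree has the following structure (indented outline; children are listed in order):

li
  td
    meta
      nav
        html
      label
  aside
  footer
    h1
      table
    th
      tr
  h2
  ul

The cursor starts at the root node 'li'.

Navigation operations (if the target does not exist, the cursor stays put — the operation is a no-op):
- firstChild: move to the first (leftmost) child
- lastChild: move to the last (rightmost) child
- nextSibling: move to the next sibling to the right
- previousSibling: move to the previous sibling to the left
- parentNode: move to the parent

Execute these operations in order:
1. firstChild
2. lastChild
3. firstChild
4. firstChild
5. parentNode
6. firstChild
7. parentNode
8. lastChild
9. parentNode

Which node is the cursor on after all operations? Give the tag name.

After 1 (firstChild): td
After 2 (lastChild): meta
After 3 (firstChild): nav
After 4 (firstChild): html
After 5 (parentNode): nav
After 6 (firstChild): html
After 7 (parentNode): nav
After 8 (lastChild): html
After 9 (parentNode): nav

Answer: nav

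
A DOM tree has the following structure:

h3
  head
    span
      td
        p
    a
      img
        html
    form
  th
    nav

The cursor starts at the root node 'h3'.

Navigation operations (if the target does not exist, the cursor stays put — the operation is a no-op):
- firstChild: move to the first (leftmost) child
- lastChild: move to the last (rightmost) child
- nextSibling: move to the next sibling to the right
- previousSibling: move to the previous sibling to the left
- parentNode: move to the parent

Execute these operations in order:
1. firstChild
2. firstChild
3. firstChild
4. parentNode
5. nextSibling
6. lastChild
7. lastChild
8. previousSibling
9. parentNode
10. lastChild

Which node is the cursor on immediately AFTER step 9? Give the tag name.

After 1 (firstChild): head
After 2 (firstChild): span
After 3 (firstChild): td
After 4 (parentNode): span
After 5 (nextSibling): a
After 6 (lastChild): img
After 7 (lastChild): html
After 8 (previousSibling): html (no-op, stayed)
After 9 (parentNode): img

Answer: img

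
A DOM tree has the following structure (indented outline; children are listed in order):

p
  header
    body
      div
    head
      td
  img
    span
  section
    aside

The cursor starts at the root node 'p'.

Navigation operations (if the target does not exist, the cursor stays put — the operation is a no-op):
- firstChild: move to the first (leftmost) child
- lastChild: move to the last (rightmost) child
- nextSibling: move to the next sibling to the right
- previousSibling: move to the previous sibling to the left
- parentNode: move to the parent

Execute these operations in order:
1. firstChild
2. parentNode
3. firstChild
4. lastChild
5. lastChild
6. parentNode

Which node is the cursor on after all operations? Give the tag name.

Answer: head

Derivation:
After 1 (firstChild): header
After 2 (parentNode): p
After 3 (firstChild): header
After 4 (lastChild): head
After 5 (lastChild): td
After 6 (parentNode): head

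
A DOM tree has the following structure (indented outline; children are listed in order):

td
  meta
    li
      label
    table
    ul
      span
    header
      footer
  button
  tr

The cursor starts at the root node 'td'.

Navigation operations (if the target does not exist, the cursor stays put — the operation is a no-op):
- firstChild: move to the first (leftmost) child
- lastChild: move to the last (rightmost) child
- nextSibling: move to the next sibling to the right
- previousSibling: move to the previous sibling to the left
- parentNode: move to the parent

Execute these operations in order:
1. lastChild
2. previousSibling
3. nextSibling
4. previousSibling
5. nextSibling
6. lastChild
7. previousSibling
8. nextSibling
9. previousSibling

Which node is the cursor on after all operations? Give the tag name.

After 1 (lastChild): tr
After 2 (previousSibling): button
After 3 (nextSibling): tr
After 4 (previousSibling): button
After 5 (nextSibling): tr
After 6 (lastChild): tr (no-op, stayed)
After 7 (previousSibling): button
After 8 (nextSibling): tr
After 9 (previousSibling): button

Answer: button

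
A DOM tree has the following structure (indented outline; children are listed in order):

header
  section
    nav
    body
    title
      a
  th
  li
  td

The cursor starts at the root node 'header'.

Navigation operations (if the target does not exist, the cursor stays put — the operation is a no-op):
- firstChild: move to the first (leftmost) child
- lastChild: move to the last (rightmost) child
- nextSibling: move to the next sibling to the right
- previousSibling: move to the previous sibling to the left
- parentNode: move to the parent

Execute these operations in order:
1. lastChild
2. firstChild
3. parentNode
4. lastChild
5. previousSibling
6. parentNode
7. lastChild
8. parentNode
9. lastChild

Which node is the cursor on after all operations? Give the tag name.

After 1 (lastChild): td
After 2 (firstChild): td (no-op, stayed)
After 3 (parentNode): header
After 4 (lastChild): td
After 5 (previousSibling): li
After 6 (parentNode): header
After 7 (lastChild): td
After 8 (parentNode): header
After 9 (lastChild): td

Answer: td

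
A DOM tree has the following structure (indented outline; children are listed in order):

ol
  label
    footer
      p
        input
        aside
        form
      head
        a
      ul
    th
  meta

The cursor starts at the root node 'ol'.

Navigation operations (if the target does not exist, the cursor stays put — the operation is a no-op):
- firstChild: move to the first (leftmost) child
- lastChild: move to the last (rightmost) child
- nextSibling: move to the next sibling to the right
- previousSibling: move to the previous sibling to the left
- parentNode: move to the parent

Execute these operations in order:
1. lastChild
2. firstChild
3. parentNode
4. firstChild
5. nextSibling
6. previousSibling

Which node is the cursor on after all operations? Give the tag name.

After 1 (lastChild): meta
After 2 (firstChild): meta (no-op, stayed)
After 3 (parentNode): ol
After 4 (firstChild): label
After 5 (nextSibling): meta
After 6 (previousSibling): label

Answer: label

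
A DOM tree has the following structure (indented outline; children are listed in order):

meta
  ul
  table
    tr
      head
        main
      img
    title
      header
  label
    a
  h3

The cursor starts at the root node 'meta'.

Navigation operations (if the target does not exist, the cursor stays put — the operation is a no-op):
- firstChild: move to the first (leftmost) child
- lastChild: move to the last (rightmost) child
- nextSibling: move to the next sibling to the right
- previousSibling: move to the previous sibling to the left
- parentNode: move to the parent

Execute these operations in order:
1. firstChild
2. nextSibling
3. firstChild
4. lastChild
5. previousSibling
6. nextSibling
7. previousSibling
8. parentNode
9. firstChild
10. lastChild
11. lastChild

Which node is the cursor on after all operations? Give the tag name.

After 1 (firstChild): ul
After 2 (nextSibling): table
After 3 (firstChild): tr
After 4 (lastChild): img
After 5 (previousSibling): head
After 6 (nextSibling): img
After 7 (previousSibling): head
After 8 (parentNode): tr
After 9 (firstChild): head
After 10 (lastChild): main
After 11 (lastChild): main (no-op, stayed)

Answer: main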